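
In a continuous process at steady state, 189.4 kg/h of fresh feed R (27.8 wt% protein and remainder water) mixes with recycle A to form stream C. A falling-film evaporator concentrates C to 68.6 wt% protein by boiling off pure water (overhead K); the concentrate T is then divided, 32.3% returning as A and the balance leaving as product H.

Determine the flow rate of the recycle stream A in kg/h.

36.62 kg/h

Overall protein balance (none leaves overhead): protein in fresh feed = protein in product, i.e. 189.4×0.278 = (1−0.323)·T·0.686.
T = 52.653/(0.686×0.677) = 113.37 kg/h.
Recycle A = 0.323×113.37 = 36.62 kg/h.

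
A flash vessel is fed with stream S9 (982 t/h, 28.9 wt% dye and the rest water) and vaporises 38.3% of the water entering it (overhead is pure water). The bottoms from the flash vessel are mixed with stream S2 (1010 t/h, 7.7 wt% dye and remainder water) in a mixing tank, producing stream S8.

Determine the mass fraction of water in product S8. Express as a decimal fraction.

0.790

Vapour removed = 0.383×0.711×982 = 267.41 t/h; concentrate = 714.59 t/h.
water reaching the mixer = 430.79 (from concentrate) + 1010×0.923 = 1363 t/h.
Product flow = 714.59 + 1010 = 1724.6 t/h; water fraction = 0.790.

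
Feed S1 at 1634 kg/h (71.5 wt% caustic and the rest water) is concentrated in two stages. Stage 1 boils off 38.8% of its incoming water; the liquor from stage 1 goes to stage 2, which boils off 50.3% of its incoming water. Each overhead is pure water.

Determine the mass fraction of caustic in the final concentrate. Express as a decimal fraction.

water in feed = 1634×0.285 = 465.69 kg/h.
After stage 1: water left = (1−0.388)×465.69 = 285; stream total = 1453.3 kg/h.
After stage 2: water left = (1−0.503)×285 = 141.65; final concentrate = 1310 kg/h.
caustic fraction = 1168.3/1310 = 0.8919.

0.8919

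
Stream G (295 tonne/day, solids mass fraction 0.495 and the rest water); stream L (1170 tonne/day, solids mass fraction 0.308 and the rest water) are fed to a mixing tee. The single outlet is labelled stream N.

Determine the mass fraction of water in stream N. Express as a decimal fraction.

Total flow out = 295 + 1170 = 1465 tonne/day.
water in = 295×0.505 + 1170×0.692 = 958.62 tonne/day.
water mass fraction in N = 958.62/1465 = 0.654.

0.654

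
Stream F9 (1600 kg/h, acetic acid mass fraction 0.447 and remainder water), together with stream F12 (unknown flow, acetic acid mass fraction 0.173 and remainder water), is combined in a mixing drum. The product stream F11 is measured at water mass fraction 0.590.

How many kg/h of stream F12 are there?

249.8 kg/h

Let F12 be the unknown flow. Total out = 1600 + F12.
water balance: 884.8 + 0.827·F12 = 0.590·(1600 + F12)
(0.827 − 0.590)·F12 = 0.590×1600 − 884.8 = 59.2
F12 = 59.2 / 0.237 = 249.79 kg/h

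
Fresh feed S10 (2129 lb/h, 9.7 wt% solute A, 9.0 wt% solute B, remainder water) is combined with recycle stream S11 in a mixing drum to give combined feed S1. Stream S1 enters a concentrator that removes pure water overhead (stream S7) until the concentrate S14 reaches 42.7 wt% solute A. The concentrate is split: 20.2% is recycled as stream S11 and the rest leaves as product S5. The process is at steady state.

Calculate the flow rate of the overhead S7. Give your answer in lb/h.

Overall solute A balance (none leaves overhead): solute A in fresh feed = solute A in product, i.e. 2129×0.097 = (1−0.202)·S14·0.427.
S14 = 206.51/(0.427×0.798) = 606.06 lb/h.
Recycle S11 = 0.202×606.06 = 122.42 lb/h.
Combined feed S1 = 2129 + 122.42 = 2251.4 lb/h.
Overhead S7 = S1 − S14 = 2251.4 − 606.06 = 1645.4 lb/h.

1645 lb/h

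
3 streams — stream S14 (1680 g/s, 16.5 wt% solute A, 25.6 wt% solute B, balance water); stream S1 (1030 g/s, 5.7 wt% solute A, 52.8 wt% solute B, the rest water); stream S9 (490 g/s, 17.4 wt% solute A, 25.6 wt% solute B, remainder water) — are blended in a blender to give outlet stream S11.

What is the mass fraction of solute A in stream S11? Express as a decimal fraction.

Total flow out = 1680 + 1030 + 490 = 3200 g/s.
solute A in = 1680×0.165 + 1030×0.057 + 490×0.174 = 421.17 g/s.
solute A mass fraction in S11 = 421.17/3200 = 0.1316.

0.1316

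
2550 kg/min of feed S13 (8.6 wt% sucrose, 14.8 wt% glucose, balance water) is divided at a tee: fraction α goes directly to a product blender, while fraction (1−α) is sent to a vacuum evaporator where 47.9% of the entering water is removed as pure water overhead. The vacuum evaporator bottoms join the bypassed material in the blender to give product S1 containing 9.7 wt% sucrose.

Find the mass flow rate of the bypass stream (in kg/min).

All 2550×0.086 = 219.3 kg/min of sucrose reaches S1, so S1 = 219.3/0.097 = 2260.8 kg/min and vapour = 289.18 kg/min.
The evaporator receives (1−α)·2550 of feed at 0.766 water and removes 0.479 of that water:
0.479×0.766×(1−α)×2550 = 289.18
(1−α) = 289.18/935.63 = 0.3091;  α = 0.6909.
Bypass flow = 0.6909×2550 = 1761.9 kg/min.

1762 kg/min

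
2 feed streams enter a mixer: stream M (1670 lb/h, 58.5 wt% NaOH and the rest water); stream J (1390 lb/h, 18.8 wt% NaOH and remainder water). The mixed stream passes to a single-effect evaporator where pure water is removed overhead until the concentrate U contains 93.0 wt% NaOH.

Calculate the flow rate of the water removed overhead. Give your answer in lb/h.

1729 lb/h

NaOH entering = 1670×0.585 + 1390×0.188 = 1238.3 lb/h.
All NaOH reports to U, so U = 1238.3/0.930 = 1331.5 lb/h.
Total feed = 3060 lb/h; overhead = 3060 − 1331.5 = 1728.5 lb/h.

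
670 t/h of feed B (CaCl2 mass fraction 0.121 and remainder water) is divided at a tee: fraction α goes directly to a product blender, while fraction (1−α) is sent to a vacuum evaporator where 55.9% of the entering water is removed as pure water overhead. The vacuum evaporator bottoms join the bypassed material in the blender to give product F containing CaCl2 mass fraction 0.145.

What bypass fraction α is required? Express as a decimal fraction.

All 670×0.121 = 81.07 t/h of CaCl2 reaches F, so F = 81.07/0.145 = 559.1 t/h and vapour = 110.9 t/h.
The evaporator receives (1−α)·670 of feed at 0.879 water and removes 0.559 of that water:
0.559×0.879×(1−α)×670 = 110.9
(1−α) = 110.9/329.21 = 0.3369;  α = 0.6631.

0.663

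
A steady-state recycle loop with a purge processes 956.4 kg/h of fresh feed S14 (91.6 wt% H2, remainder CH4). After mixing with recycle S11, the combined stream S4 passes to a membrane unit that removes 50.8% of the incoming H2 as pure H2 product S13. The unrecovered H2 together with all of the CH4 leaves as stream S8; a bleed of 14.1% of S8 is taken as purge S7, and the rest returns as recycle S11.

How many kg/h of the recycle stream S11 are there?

CH4 enters only via S14 and leaves only via the purge: 956.4×0.084 = 0.141×(CH4 in S8), and the membrane unit passes all CH4, so CH4 in S4 = CH4 in S8 = 569.77 kg/h.
H2 in S4: m_A = 956.4×0.916 + (1−0.141)·(1−0.508)·m_A, so m_A = 876.06/0.5774 = 1517.3 kg/h.
S8 = (1−0.508)×1517.3 + 569.77 = 1316.3 kg/h.
Recycle S11 = (1−0.141)×1316.3 = 1130.7 kg/h.

1131 kg/h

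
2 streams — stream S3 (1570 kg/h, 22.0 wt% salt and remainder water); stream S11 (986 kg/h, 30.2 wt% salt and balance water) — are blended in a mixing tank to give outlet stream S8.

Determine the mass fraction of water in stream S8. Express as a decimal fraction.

0.748

Total flow out = 1570 + 986 = 2556 kg/h.
water in = 1570×0.780 + 986×0.698 = 1912.8 kg/h.
water mass fraction in S8 = 1912.8/2556 = 0.748.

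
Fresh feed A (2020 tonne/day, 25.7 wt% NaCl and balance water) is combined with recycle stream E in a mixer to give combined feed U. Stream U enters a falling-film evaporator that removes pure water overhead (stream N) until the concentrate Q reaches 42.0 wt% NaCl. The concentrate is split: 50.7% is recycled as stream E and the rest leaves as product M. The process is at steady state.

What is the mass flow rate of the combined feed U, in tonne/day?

3291 tonne/day

Overall NaCl balance (none leaves overhead): NaCl in fresh feed = NaCl in product, i.e. 2020×0.257 = (1−0.507)·Q·0.420.
Q = 519.14/(0.420×0.493) = 2507.2 tonne/day.
Recycle E = 0.507×2507.2 = 1271.1 tonne/day.
Combined feed U = 2020 + 1271.1 = 3291.1 tonne/day.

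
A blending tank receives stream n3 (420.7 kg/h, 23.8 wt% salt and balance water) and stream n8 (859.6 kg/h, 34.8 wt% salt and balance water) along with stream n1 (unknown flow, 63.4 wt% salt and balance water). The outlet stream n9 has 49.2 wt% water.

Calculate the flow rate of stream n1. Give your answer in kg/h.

Let n1 be the unknown flow. Total out = 1280.3 + n1.
water balance: 881.03 + 0.366·n1 = 0.492·(1280.3 + n1)
(0.366 − 0.492)·n1 = 0.492×1280.3 − 881.03 = -251.12
n1 = -251.12 / -0.126 = 1993.1 kg/h

1993 kg/h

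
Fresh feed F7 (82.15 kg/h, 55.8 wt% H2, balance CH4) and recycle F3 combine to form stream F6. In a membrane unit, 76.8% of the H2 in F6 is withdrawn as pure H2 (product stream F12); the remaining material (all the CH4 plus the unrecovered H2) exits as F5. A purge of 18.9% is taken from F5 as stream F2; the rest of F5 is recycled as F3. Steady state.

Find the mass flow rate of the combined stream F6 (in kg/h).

CH4 enters only via F7 and leaves only via the purge: 82.15×0.442 = 0.189×(CH4 in F5), and the membrane unit passes all CH4, so CH4 in F6 = CH4 in F5 = 192.12 kg/h.
H2 in F6: m_A = 82.15×0.558 + (1−0.189)·(1−0.768)·m_A, so m_A = 45.84/0.8118 = 56.463 kg/h.
F6 = 56.463 + 192.12 = 248.58 kg/h.

248.6 kg/h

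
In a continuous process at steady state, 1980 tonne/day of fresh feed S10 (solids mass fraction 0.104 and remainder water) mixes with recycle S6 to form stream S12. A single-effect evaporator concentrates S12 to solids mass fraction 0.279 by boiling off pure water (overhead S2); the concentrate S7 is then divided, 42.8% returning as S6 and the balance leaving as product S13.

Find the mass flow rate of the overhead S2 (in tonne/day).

Overall solids balance (none leaves overhead): solids in fresh feed = solids in product, i.e. 1980×0.104 = (1−0.428)·S7·0.279.
S7 = 205.92/(0.279×0.572) = 1290.3 tonne/day.
Recycle S6 = 0.428×1290.3 = 552.26 tonne/day.
Combined feed S12 = 1980 + 552.26 = 2532.3 tonne/day.
Overhead S2 = S12 − S7 = 2532.3 − 1290.3 = 1241.9 tonne/day.

1242 tonne/day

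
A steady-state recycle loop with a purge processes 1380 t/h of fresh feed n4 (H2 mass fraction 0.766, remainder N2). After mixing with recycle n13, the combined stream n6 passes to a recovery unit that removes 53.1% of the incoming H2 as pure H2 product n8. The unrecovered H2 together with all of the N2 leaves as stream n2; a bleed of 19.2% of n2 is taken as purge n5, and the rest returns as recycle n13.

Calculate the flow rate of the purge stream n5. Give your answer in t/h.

476.2 t/h

N2 enters only via n4 and leaves only via the purge: 1380×0.234 = 0.192×(N2 in n2), and the recovery unit passes all N2, so N2 in n6 = N2 in n2 = 1681.9 t/h.
H2 in n6: m_A = 1380×0.766 + (1−0.192)·(1−0.531)·m_A, so m_A = 1057.1/0.6210 = 1702.1 t/h.
n2 = (1−0.531)×1702.1 + 1681.9 = 2480.2 t/h.
Purge n5 = 0.192×2480.2 = 476.19 t/h.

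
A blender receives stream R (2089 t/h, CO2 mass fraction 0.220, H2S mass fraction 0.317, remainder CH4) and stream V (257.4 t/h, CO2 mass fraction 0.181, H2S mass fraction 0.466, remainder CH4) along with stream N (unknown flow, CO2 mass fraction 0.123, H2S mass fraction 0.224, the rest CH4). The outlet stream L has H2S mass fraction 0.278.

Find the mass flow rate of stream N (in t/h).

Let N be the unknown flow. Total out = 2346.4 + N.
H2S balance: 782.16 + 0.224·N = 0.278·(2346.4 + N)
(0.224 − 0.278)·N = 0.278×2346.4 − 782.16 = -129.86
N = -129.86 / -0.054 = 2404.9 t/h

2405 t/h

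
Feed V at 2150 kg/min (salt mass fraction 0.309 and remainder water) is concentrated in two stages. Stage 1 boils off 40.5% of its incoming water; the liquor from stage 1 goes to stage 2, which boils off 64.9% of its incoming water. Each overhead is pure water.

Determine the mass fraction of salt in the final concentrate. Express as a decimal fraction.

0.682

water in feed = 2150×0.691 = 1485.6 kg/min.
After stage 1: water left = (1−0.405)×1485.6 = 883.96; stream total = 1548.3 kg/min.
After stage 2: water left = (1−0.649)×883.96 = 310.27; final concentrate = 974.62 kg/min.
salt fraction = 664.35/974.62 = 0.682.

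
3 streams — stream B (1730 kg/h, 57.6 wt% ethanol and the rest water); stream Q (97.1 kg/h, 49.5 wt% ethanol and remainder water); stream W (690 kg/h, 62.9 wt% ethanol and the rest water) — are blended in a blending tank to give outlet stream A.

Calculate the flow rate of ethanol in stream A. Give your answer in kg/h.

1479 kg/h

ethanol out = ethanol in = 1730×0.576 + 97.1×0.495 + 690×0.629 = 1478.6 kg/h.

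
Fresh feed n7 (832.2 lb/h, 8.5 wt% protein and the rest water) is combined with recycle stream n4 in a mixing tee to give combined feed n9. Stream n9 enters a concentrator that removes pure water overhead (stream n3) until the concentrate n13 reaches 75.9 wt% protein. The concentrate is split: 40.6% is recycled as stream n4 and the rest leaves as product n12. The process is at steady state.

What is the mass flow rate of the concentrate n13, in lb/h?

Overall protein balance (none leaves overhead): protein in fresh feed = protein in product, i.e. 832.2×0.085 = (1−0.406)·n13·0.759.
n13 = 70.737/(0.759×0.594) = 156.9 lb/h.

156.9 lb/h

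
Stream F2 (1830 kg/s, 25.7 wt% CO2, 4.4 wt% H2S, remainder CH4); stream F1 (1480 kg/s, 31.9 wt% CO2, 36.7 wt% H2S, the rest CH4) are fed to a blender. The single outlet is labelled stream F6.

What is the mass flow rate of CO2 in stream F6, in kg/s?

942.4 kg/s

CO2 out = CO2 in = 1830×0.257 + 1480×0.319 = 942.43 kg/s.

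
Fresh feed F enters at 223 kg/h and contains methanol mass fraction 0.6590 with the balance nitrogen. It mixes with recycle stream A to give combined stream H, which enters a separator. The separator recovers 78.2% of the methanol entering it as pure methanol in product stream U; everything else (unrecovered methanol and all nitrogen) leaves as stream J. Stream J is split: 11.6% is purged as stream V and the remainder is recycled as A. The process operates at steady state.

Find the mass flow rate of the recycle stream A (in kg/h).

nitrogen enters only via F and leaves only via the purge: 223×0.341 = 0.116×(nitrogen in J), and the separator passes all nitrogen, so nitrogen in H = nitrogen in J = 655.54 kg/h.
methanol in H: m_A = 223×0.659 + (1−0.116)·(1−0.782)·m_A, so m_A = 146.96/0.8073 = 182.04 kg/h.
J = (1−0.782)×182.04 + 655.54 = 695.23 kg/h.
Recycle A = (1−0.116)×695.23 = 614.58 kg/h.

614.6 kg/h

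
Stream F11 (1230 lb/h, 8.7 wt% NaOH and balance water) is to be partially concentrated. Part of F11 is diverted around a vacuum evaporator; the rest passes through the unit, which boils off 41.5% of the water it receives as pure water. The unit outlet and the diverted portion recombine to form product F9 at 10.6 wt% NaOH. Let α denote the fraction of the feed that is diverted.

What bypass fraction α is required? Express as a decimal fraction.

All 1230×0.087 = 107.01 lb/h of NaOH reaches F9, so F9 = 107.01/0.106 = 1009.5 lb/h and vapour = 220.47 lb/h.
The evaporator receives (1−α)·1230 of feed at 0.913 water and removes 0.415 of that water:
0.415×0.913×(1−α)×1230 = 220.47
(1−α) = 220.47/466.04 = 0.4731;  α = 0.5269.

0.527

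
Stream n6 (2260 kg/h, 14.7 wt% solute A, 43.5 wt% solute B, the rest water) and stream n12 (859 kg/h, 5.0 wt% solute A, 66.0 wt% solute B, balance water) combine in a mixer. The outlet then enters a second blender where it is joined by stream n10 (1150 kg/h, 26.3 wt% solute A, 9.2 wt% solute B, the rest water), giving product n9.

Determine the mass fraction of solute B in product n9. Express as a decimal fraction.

Overall, product flow = 4269 kg/h.
solute B in = 2260×0.435 + 859×0.660 + 1150×0.092 = 1655.8 kg/h.
solute B fraction in n9 = 0.388.

0.388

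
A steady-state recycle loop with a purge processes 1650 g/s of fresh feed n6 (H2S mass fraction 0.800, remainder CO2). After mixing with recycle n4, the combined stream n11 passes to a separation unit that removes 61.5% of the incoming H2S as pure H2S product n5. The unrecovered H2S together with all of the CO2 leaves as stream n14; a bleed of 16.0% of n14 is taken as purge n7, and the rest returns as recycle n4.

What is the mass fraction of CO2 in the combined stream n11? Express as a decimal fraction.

0.514

CO2 enters only via n6 and leaves only via the purge: 1650×0.200 = 0.160×(CO2 in n14), and the separation unit passes all CO2, so CO2 in n11 = CO2 in n14 = 2062.5 g/s.
H2S in n11: m_A = 1650×0.800 + (1−0.160)·(1−0.615)·m_A, so m_A = 1320/0.6766 = 1950.9 g/s.
n11 = 1950.9 + 2062.5 = 4013.4 g/s.
CO2 fraction in n11 = 2062.5/4013.4 = 0.514.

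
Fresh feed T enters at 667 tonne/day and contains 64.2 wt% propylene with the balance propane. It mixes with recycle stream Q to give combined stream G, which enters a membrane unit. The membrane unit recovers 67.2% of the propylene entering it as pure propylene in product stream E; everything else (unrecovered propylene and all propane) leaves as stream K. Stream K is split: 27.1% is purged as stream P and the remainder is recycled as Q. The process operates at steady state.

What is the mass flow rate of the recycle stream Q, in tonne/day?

776.9 tonne/day

propane enters only via T and leaves only via the purge: 667×0.358 = 0.271×(propane in K), and the membrane unit passes all propane, so propane in G = propane in K = 881.13 tonne/day.
propylene in G: m_A = 667×0.642 + (1−0.271)·(1−0.672)·m_A, so m_A = 428.21/0.7609 = 562.78 tonne/day.
K = (1−0.672)×562.78 + 881.13 = 1065.7 tonne/day.
Recycle Q = (1−0.271)×1065.7 = 776.91 tonne/day.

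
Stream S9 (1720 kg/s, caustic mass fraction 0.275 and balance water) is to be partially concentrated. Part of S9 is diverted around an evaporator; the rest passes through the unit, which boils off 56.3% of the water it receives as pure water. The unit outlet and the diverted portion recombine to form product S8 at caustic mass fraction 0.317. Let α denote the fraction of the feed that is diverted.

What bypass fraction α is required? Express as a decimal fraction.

0.675

All 1720×0.275 = 473 kg/s of caustic reaches S8, so S8 = 473/0.317 = 1492.1 kg/s and vapour = 227.89 kg/s.
The evaporator receives (1−α)·1720 of feed at 0.725 water and removes 0.563 of that water:
0.563×0.725×(1−α)×1720 = 227.89
(1−α) = 227.89/702.06 = 0.3246;  α = 0.6754.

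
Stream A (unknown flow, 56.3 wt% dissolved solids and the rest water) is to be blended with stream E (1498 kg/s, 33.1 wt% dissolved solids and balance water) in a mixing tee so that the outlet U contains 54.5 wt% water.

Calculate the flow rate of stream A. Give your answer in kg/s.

1720 kg/s

Let A be the unknown flow. Total out = 1498 + A.
water balance: 1002.2 + 0.437·A = 0.545·(1498 + A)
(0.437 − 0.545)·A = 0.545×1498 − 1002.2 = -185.75
A = -185.75 / -0.108 = 1719.9 kg/s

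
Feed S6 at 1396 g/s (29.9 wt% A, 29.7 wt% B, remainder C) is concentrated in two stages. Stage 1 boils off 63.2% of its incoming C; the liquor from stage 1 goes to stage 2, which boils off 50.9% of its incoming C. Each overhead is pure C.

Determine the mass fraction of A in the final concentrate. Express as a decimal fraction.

0.447

C in feed = 1396×0.404 = 563.98 g/s.
After stage 1: C left = (1−0.632)×563.98 = 207.55; stream total = 1039.6 g/s.
After stage 2: C left = (1−0.509)×207.55 = 101.91; final concentrate = 933.92 g/s.
A fraction = 417.4/933.92 = 0.447.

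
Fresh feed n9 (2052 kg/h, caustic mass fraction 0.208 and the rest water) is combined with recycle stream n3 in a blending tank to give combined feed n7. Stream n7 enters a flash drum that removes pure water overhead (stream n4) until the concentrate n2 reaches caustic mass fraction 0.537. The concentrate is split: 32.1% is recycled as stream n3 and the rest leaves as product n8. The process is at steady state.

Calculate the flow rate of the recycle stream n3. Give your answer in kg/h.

375.8 kg/h

Overall caustic balance (none leaves overhead): caustic in fresh feed = caustic in product, i.e. 2052×0.208 = (1−0.321)·n2·0.537.
n2 = 426.82/(0.537×0.679) = 1170.6 kg/h.
Recycle n3 = 0.321×1170.6 = 375.75 kg/h.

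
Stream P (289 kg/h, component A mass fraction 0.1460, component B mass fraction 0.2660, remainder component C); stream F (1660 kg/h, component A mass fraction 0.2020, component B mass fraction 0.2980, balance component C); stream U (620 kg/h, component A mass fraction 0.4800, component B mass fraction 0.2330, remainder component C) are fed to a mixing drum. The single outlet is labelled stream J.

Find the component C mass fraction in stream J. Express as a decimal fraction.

Total flow out = 289 + 1660 + 620 = 2569 kg/h.
component C in = 289×0.588 + 1660×0.500 + 620×0.287 = 1177.9 kg/h.
component C mass fraction in J = 1177.9/2569 = 0.4585.

0.4585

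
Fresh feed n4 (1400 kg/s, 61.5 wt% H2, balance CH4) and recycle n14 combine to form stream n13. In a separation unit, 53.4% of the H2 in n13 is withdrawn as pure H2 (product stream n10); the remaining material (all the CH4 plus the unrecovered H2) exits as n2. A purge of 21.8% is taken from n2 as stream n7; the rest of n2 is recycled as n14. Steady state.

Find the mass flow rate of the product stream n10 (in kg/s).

H2 in n13: m_A = 1400×0.615 + (1−0.218)·(1−0.534)·m_A, so m_A = 861/0.6356 = 1354.7 kg/s.
Product n10 = 0.534×1354.7 = 723.38 kg/s.

723.4 kg/s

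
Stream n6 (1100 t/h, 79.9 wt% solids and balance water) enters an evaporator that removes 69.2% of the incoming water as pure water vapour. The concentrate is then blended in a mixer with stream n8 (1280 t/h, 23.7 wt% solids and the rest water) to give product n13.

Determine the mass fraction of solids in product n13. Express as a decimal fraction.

Vapour removed = 0.692×0.201×1100 = 153 t/h; concentrate = 947 t/h.
solids reaching the mixer = 878.9 (from concentrate) + 1280×0.237 = 1182.3 t/h.
Product flow = 947 + 1280 = 2227 t/h; solids fraction = 0.531.

0.531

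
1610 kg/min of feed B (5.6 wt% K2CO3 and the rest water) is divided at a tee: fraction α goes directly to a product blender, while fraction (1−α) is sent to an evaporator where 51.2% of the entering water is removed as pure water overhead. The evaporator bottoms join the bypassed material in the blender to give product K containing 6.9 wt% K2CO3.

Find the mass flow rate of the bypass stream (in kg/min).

All 1610×0.056 = 90.16 kg/min of K2CO3 reaches K, so K = 90.16/0.069 = 1306.7 kg/min and vapour = 303.33 kg/min.
The evaporator receives (1−α)·1610 of feed at 0.944 water and removes 0.512 of that water:
0.512×0.944×(1−α)×1610 = 303.33
(1−α) = 303.33/778.16 = 0.3898;  α = 0.6102.
Bypass flow = 0.6102×1610 = 982.41 kg/min.

982.4 kg/min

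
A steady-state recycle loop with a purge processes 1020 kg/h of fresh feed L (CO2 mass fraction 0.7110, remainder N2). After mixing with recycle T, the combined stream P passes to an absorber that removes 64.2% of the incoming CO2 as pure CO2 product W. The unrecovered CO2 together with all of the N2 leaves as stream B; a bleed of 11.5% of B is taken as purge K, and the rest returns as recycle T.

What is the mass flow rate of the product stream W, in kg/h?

CO2 in P: m_A = 1020×0.711 + (1−0.115)·(1−0.642)·m_A, so m_A = 725.22/0.6832 = 1061.6 kg/h.
Product W = 0.642×1061.6 = 681.52 kg/h.

681.5 kg/h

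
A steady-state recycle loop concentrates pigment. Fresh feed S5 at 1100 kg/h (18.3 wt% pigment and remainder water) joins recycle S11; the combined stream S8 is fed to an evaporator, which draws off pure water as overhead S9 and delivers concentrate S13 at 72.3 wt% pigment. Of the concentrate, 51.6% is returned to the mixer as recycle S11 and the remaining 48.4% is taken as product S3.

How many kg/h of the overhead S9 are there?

Overall pigment balance (none leaves overhead): pigment in fresh feed = pigment in product, i.e. 1100×0.183 = (1−0.516)·S13·0.723.
S13 = 201.3/(0.723×0.484) = 575.25 kg/h.
Recycle S11 = 0.516×575.25 = 296.83 kg/h.
Combined feed S8 = 1100 + 296.83 = 1396.8 kg/h.
Overhead S9 = S8 − S13 = 1396.8 − 575.25 = 821.58 kg/h.

821.6 kg/h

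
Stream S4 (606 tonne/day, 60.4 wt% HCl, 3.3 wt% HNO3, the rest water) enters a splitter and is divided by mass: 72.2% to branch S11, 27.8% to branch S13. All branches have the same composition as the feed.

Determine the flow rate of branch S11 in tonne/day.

Branch S11 flow = 0.722×606 = 437.53 tonne/day.

437.5 tonne/day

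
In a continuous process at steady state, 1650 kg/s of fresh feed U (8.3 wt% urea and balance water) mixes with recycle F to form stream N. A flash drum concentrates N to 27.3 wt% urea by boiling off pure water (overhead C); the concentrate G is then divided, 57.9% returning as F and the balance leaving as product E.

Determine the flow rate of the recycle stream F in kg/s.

689.9 kg/s

Overall urea balance (none leaves overhead): urea in fresh feed = urea in product, i.e. 1650×0.083 = (1−0.579)·G·0.273.
G = 136.95/(0.273×0.421) = 1191.6 kg/s.
Recycle F = 0.579×1191.6 = 689.92 kg/s.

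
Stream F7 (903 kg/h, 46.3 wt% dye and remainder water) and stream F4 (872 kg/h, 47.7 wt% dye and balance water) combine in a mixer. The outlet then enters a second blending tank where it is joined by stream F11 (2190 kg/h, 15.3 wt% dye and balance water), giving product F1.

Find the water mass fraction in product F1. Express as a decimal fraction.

Overall, product flow = 3965 kg/h.
water in = 903×0.537 + 872×0.523 + 2190×0.847 = 2795.9 kg/h.
water fraction in F1 = 0.705.

0.705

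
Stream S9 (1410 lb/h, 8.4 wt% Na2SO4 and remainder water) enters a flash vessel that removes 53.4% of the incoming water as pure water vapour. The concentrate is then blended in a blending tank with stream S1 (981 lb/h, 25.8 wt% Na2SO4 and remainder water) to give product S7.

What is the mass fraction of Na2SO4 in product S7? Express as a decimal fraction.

0.218

Vapour removed = 0.534×0.916×1410 = 689.69 lb/h; concentrate = 720.31 lb/h.
Na2SO4 reaching the mixer = 118.44 (from concentrate) + 981×0.258 = 371.54 lb/h.
Product flow = 720.31 + 981 = 1701.3 lb/h; Na2SO4 fraction = 0.218.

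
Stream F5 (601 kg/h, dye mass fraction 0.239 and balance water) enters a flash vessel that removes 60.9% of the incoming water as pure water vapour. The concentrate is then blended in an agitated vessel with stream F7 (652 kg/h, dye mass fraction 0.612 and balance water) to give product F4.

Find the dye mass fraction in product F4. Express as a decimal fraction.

Vapour removed = 0.609×0.761×601 = 278.53 kg/h; concentrate = 322.47 kg/h.
dye reaching the mixer = 143.64 (from concentrate) + 652×0.612 = 542.66 kg/h.
Product flow = 322.47 + 652 = 974.47 kg/h; dye fraction = 0.557.

0.557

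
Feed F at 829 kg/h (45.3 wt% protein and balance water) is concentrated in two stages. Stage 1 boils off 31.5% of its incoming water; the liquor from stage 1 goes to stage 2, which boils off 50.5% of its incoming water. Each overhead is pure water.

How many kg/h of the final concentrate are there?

529.3 kg/h

water in feed = 829×0.547 = 453.46 kg/h.
After stage 1: water left = (1−0.315)×453.46 = 310.62; stream total = 686.16 kg/h.
After stage 2: water left = (1−0.505)×310.62 = 153.76; final concentrate = 529.29 kg/h.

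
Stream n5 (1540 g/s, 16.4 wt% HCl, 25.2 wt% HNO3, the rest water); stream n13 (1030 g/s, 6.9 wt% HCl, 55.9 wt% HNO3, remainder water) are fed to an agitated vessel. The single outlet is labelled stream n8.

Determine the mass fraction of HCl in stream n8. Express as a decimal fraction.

0.1259

Total flow out = 1540 + 1030 = 2570 g/s.
HCl in = 1540×0.164 + 1030×0.069 = 323.63 g/s.
HCl mass fraction in n8 = 323.63/2570 = 0.1259.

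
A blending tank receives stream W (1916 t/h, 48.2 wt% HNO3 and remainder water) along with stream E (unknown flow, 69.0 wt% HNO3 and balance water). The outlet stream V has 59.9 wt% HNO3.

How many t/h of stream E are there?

Let E be the unknown flow. Total out = 1916 + E.
HNO3 balance: 923.51 + 0.690·E = 0.599·(1916 + E)
(0.690 − 0.599)·E = 0.599×1916 − 923.51 = 224.17
E = 224.17 / 0.091 = 2463.4 t/h

2463 t/h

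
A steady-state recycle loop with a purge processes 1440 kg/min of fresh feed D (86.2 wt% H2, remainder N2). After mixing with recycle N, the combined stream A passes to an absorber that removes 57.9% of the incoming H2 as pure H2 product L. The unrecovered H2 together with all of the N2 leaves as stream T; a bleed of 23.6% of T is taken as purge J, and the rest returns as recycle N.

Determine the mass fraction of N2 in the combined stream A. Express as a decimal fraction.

N2 enters only via D and leaves only via the purge: 1440×0.138 = 0.236×(N2 in T), and the absorber passes all N2, so N2 in A = N2 in T = 842.03 kg/min.
H2 in A: m_A = 1440×0.862 + (1−0.236)·(1−0.579)·m_A, so m_A = 1241.3/0.6784 = 1829.8 kg/min.
A = 1829.8 + 842.03 = 2671.9 kg/min.
N2 fraction in A = 842.03/2671.9 = 0.3151.

0.3151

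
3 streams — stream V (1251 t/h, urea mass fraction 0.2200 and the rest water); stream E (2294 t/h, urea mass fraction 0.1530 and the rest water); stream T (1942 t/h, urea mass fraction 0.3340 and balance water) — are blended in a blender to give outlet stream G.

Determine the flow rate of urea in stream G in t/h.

1275 t/h

urea out = urea in = 1251×0.220 + 2294×0.153 + 1942×0.334 = 1274.8 t/h.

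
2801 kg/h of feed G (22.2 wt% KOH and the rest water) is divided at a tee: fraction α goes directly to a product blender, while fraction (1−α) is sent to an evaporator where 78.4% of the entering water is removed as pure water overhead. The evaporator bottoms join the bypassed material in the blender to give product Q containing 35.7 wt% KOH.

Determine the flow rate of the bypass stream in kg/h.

1064 kg/h

All 2801×0.222 = 621.82 kg/h of KOH reaches Q, so Q = 621.82/0.357 = 1741.8 kg/h and vapour = 1059.2 kg/h.
The evaporator receives (1−α)·2801 of feed at 0.778 water and removes 0.784 of that water:
0.784×0.778×(1−α)×2801 = 1059.2
(1−α) = 1059.2/1708.5 = 0.6200;  α = 0.3800.
Bypass flow = 0.3800×2801 = 1064.5 kg/h.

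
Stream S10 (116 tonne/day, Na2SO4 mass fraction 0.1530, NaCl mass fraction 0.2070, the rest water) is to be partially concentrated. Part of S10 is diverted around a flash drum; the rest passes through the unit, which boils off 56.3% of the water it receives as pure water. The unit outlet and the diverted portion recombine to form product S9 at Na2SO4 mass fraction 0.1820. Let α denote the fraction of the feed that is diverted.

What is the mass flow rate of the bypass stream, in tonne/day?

64.7 tonne/day

All 116×0.153 = 17.748 tonne/day of Na2SO4 reaches S9, so S9 = 17.748/0.182 = 97.516 tonne/day and vapour = 18.484 tonne/day.
The evaporator receives (1−α)·116 of feed at 0.640 water and removes 0.563 of that water:
0.563×0.640×(1−α)×116 = 18.484
(1−α) = 18.484/41.797 = 0.4422;  α = 0.5578.
Bypass flow = 0.5578×116 = 64.702 tonne/day.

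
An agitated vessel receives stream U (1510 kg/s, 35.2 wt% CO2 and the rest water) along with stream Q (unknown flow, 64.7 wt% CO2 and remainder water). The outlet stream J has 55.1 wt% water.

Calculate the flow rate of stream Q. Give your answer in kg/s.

Let Q be the unknown flow. Total out = 1510 + Q.
water balance: 978.48 + 0.353·Q = 0.551·(1510 + Q)
(0.353 − 0.551)·Q = 0.551×1510 − 978.48 = -146.47
Q = -146.47 / -0.198 = 739.75 kg/s

739.7 kg/s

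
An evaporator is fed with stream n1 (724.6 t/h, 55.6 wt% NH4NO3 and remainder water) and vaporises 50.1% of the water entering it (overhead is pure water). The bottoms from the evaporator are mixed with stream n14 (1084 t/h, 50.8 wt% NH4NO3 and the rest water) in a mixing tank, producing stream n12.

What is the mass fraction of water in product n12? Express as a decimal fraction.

0.4212

Vapour removed = 0.501×0.444×724.6 = 161.18 t/h; concentrate = 563.42 t/h.
water reaching the mixer = 160.54 (from concentrate) + 1084×0.492 = 693.87 t/h.
Product flow = 563.42 + 1084 = 1647.4 t/h; water fraction = 0.4212.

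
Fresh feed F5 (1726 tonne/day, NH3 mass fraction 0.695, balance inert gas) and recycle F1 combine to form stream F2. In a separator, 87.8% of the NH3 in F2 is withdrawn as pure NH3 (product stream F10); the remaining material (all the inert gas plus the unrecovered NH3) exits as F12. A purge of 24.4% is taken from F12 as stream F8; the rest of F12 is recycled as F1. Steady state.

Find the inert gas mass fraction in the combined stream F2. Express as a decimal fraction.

0.620

inert gas enters only via F5 and leaves only via the purge: 1726×0.305 = 0.244×(inert gas in F12), and the separator passes all inert gas, so inert gas in F2 = inert gas in F12 = 2157.5 tonne/day.
NH3 in F2: m_A = 1726×0.695 + (1−0.244)·(1−0.878)·m_A, so m_A = 1199.6/0.9078 = 1321.4 tonne/day.
F2 = 1321.4 + 2157.5 = 3478.9 tonne/day.
inert gas fraction in F2 = 2157.5/3478.9 = 0.620.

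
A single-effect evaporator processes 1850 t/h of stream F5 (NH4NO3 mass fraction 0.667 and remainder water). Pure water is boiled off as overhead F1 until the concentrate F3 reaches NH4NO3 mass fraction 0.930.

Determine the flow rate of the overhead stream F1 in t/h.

NH4NO3 is conserved: 1850×0.667 = 1234 t/h all reports to the concentrate.
Concentrate = 1234/(target fraction) = 1326.8 t/h.
Overhead = 1850 − 1326.8 = 523.17 t/h.

523.2 t/h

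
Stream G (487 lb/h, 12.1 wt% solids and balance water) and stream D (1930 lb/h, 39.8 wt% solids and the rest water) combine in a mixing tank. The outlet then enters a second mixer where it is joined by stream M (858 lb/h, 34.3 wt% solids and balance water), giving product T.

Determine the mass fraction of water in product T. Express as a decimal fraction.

0.658

Overall, product flow = 3275 lb/h.
water in = 487×0.879 + 1930×0.602 + 858×0.657 = 2153.6 lb/h.
water fraction in T = 0.658.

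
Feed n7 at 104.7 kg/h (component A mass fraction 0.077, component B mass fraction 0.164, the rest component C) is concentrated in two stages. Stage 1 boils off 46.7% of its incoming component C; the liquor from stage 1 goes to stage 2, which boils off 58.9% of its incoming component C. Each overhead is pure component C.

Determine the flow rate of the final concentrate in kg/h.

42.64 kg/h

component C in feed = 104.7×0.759 = 79.467 kg/h.
After stage 1: component C left = (1−0.467)×79.467 = 42.356; stream total = 67.589 kg/h.
After stage 2: component C left = (1−0.589)×42.356 = 17.408; final concentrate = 42.641 kg/h.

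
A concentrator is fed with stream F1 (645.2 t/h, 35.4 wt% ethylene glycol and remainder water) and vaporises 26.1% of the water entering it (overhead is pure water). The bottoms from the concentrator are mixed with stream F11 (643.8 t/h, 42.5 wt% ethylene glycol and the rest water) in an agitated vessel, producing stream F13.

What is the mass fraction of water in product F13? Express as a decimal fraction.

0.575

Vapour removed = 0.261×0.646×645.2 = 108.78 t/h; concentrate = 536.42 t/h.
water reaching the mixer = 308.01 (from concentrate) + 643.8×0.575 = 678.2 t/h.
Product flow = 536.42 + 643.8 = 1180.2 t/h; water fraction = 0.575.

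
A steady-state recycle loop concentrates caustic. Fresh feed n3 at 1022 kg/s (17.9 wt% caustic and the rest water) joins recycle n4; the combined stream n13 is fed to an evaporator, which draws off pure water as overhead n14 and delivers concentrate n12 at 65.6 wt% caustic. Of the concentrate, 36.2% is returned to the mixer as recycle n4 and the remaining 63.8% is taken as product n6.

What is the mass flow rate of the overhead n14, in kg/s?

Overall caustic balance (none leaves overhead): caustic in fresh feed = caustic in product, i.e. 1022×0.179 = (1−0.362)·n12·0.656.
n12 = 182.94/(0.656×0.638) = 437.1 kg/s.
Recycle n4 = 0.362×437.1 = 158.23 kg/s.
Combined feed n13 = 1022 + 158.23 = 1180.2 kg/s.
Overhead n14 = n13 − n12 = 1180.2 − 437.1 = 743.13 kg/s.

743.1 kg/s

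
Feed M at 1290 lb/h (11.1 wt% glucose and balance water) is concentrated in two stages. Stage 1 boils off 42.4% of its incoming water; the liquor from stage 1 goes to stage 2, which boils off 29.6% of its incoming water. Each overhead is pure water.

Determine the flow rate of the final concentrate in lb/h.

608.2 lb/h

water in feed = 1290×0.889 = 1146.8 lb/h.
After stage 1: water left = (1−0.424)×1146.8 = 660.56; stream total = 803.75 lb/h.
After stage 2: water left = (1−0.296)×660.56 = 465.04; final concentrate = 608.23 lb/h.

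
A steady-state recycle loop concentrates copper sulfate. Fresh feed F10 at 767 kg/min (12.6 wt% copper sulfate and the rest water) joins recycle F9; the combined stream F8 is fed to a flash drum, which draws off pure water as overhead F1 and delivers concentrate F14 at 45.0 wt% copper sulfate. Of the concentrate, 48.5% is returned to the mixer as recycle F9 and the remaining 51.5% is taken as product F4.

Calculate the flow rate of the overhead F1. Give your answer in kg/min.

552.2 kg/min

Overall copper sulfate balance (none leaves overhead): copper sulfate in fresh feed = copper sulfate in product, i.e. 767×0.126 = (1−0.485)·F14·0.450.
F14 = 96.642/(0.450×0.515) = 417.01 kg/min.
Recycle F9 = 0.485×417.01 = 202.25 kg/min.
Combined feed F8 = 767 + 202.25 = 969.25 kg/min.
Overhead F1 = F8 − F14 = 969.25 − 417.01 = 552.24 kg/min.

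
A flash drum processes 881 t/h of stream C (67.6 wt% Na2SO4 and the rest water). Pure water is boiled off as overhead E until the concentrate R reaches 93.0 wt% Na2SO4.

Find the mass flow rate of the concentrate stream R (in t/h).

640.4 t/h

Na2SO4 is conserved: 881×0.676 = 595.56 t/h all reports to the concentrate.
Concentrate = 595.56/(target fraction) = 640.38 t/h.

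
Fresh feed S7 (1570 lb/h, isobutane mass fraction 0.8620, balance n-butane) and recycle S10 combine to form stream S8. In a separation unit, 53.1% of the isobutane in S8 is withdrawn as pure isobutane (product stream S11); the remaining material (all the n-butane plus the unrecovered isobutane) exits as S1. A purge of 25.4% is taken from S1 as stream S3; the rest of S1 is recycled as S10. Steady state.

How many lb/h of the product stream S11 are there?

1105 lb/h

isobutane in S8: m_A = 1570×0.862 + (1−0.254)·(1−0.531)·m_A, so m_A = 1353.3/0.6501 = 2081.7 lb/h.
Product S11 = 0.531×2081.7 = 1105.4 lb/h.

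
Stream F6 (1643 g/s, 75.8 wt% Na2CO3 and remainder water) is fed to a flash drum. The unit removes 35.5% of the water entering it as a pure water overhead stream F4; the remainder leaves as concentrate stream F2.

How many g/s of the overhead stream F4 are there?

water entering = 1643×0.242 = 397.61 g/s; overhead removed = 0.355×397.61 = 141.15 g/s.

141.2 g/s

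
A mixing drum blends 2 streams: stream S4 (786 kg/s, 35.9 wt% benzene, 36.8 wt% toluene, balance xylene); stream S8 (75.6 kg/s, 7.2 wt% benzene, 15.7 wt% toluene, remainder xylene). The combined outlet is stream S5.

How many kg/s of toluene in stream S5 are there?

301.1 kg/s

toluene out = toluene in = 786×0.368 + 75.6×0.157 = 301.12 kg/s.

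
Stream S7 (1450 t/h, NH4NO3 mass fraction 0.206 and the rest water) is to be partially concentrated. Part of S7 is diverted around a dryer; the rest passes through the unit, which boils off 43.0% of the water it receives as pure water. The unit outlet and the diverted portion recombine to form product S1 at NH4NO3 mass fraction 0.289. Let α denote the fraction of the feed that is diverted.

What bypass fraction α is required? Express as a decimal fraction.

0.159

All 1450×0.206 = 298.7 t/h of NH4NO3 reaches S1, so S1 = 298.7/0.289 = 1033.6 t/h and vapour = 416.44 t/h.
The evaporator receives (1−α)·1450 of feed at 0.794 water and removes 0.430 of that water:
0.430×0.794×(1−α)×1450 = 416.44
(1−α) = 416.44/495.06 = 0.8412;  α = 0.1588.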